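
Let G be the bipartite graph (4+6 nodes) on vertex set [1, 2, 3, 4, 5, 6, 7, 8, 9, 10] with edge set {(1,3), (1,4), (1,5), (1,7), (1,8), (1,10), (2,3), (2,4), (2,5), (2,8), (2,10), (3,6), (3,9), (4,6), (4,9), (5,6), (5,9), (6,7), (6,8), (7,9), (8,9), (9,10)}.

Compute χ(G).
Clique number ω(G) = 2 (lower bound: χ ≥ ω).
The graph is bipartite (no odd cycle), so 2 colors suffice: χ(G) = 2.
A valid 2-coloring: color 1: [1, 2, 6, 9]; color 2: [3, 4, 5, 7, 8, 10].

χ(G) = 2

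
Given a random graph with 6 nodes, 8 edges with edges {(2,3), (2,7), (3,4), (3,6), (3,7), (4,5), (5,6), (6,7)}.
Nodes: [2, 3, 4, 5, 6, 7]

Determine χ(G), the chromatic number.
Clique number ω(G) = 3 (lower bound: χ ≥ ω).
The clique on [2, 3, 7] has size 3, forcing χ ≥ 3, and the coloring below uses 3 colors, so χ(G) = 3.
A valid 3-coloring: color 1: [3, 5]; color 2: [2, 4, 6]; color 3: [7].

χ(G) = 3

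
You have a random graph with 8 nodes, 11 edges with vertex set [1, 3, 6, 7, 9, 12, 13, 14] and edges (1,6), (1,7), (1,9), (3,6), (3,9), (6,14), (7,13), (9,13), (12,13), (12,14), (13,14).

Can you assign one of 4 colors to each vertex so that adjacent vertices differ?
Yes, G is 4-colorable

A valid 4-coloring: color 1: [1, 3, 13]; color 2: [6, 7, 9, 12]; color 3: [14].
(χ(G) = 3 ≤ 4.)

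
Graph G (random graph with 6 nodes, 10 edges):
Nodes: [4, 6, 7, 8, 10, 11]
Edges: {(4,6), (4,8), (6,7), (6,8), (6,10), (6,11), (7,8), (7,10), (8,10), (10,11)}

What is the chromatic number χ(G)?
χ(G) = 4

Clique number ω(G) = 4 (lower bound: χ ≥ ω).
The clique on [6, 7, 8, 10] has size 4, forcing χ ≥ 4, and the coloring below uses 4 colors, so χ(G) = 4.
A valid 4-coloring: color 1: [6]; color 2: [8, 11]; color 3: [4, 10]; color 4: [7].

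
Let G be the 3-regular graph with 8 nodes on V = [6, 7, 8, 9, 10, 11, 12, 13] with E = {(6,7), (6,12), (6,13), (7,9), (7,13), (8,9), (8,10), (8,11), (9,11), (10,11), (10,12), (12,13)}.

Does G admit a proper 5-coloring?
Yes, G is 5-colorable

A valid 5-coloring: color 1: [7, 8, 12]; color 2: [6, 9, 10]; color 3: [11, 13].
(χ(G) = 3 ≤ 5.)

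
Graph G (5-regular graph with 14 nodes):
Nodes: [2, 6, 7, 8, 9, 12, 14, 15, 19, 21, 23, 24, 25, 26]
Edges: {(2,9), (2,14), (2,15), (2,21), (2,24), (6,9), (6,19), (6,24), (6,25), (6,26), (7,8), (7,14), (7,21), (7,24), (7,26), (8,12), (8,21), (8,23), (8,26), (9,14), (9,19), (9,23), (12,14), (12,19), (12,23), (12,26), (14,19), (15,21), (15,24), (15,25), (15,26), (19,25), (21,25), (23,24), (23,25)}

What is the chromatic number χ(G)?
Clique number ω(G) = 3 (lower bound: χ ≥ ω).
Suppose a proper 3-coloring c exists. The clique [2, 9, 14] takes 3 distinct colors; by symmetry let c(2) = 1, c(9) = 2, c(14) = 3.
- Vertex 19: neighbors [9, 14] already have colors [2, 3] ⇒ c(19) = 1.
- Vertex 6: neighbors [19, 9] already have colors [1, 2] ⇒ c(6) = 3.
- Vertex 12: neighbors [19, 14] already have colors [1, 3] ⇒ c(12) = 2.
- Vertex 24: neighbors [2, 6] already have colors [1, 3] ⇒ c(24) = 2.
- Vertex 7: neighbors [24, 14] already have colors [2, 3] ⇒ c(7) = 1.
- Vertex 26: neighbors [7, 12, 6] already have colors [1, 2, 3] — all 3 colors blocked. Contradiction.
The forced assignments end in a contradiction, so G has no proper 3-coloring (χ ≥ 4).
The coloring below uses 4 colors, so χ(G) = 4.
A valid 4-coloring: color 1: [7, 9, 12, 25]; color 2: [6, 8, 14, 15]; color 3: [2, 19, 23, 26]; color 4: [21, 24].

χ(G) = 4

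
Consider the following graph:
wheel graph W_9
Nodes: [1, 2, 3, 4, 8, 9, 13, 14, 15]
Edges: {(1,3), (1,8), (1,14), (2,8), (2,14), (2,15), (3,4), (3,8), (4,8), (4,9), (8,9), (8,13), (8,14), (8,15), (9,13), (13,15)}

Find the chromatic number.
χ(G) = 3

Clique number ω(G) = 3 (lower bound: χ ≥ ω).
The clique on [1, 3, 8] has size 3, forcing χ ≥ 3, and the coloring below uses 3 colors, so χ(G) = 3.
A valid 3-coloring: color 1: [8]; color 2: [3, 9, 14, 15]; color 3: [1, 2, 4, 13].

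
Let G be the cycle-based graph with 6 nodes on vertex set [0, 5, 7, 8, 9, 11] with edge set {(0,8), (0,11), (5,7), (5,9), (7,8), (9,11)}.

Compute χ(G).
χ(G) = 2

Clique number ω(G) = 2 (lower bound: χ ≥ ω).
The graph is bipartite (no odd cycle), so 2 colors suffice: χ(G) = 2.
A valid 2-coloring: color 1: [5, 8, 11]; color 2: [0, 7, 9].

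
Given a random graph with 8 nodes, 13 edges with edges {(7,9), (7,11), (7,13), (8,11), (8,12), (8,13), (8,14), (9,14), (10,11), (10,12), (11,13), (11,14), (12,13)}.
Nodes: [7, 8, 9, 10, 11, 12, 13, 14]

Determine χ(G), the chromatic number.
χ(G) = 3

Clique number ω(G) = 3 (lower bound: χ ≥ ω).
The clique on [8, 11, 13] has size 3, forcing χ ≥ 3, and the coloring below uses 3 colors, so χ(G) = 3.
A valid 3-coloring: color 1: [9, 11, 12]; color 2: [10, 13, 14]; color 3: [7, 8].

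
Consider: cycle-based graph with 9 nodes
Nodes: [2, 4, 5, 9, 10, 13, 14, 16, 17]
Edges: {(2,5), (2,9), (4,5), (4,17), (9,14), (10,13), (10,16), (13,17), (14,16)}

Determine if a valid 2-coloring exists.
No, G is not 2-colorable

Odd cycle [5, 4, 17, 13, 10, 16, 14, 9, 2] needs 3 colors (χ ≥ 3).
Hence χ(G) ≥ 3 > 2, so no proper 2-coloring exists.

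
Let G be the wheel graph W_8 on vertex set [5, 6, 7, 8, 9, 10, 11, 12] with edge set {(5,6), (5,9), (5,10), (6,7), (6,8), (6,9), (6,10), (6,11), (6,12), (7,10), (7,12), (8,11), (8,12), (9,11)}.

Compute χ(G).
Clique number ω(G) = 3 (lower bound: χ ≥ ω).
Odd cycle [7, 10, 5, 9, 11, 8, 12] needs 3 colors (χ ≥ 3).
Vertex 6 is adjacent to every vertex of [5, 7, 8, 9, 10, 11, 12], which already need 3 colors among themselves, so 6 needs a new color (χ ≥ 4).
The coloring below uses 4 colors, so χ(G) = 4.
A valid 4-coloring: color 1: [6]; color 2: [5, 7, 8]; color 3: [9, 10, 12]; color 4: [11].

χ(G) = 4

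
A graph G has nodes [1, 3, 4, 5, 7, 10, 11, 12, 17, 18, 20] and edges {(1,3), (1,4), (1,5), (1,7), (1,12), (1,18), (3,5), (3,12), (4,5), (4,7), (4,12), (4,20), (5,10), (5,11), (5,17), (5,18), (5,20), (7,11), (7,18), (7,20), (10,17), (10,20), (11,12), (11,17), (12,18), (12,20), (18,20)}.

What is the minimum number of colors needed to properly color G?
χ(G) = 3

Clique number ω(G) = 3 (lower bound: χ ≥ ω).
The clique on [1, 12, 18] has size 3, forcing χ ≥ 3, and the coloring below uses 3 colors, so χ(G) = 3.
A valid 3-coloring: color 1: [5, 7, 12]; color 2: [1, 17, 20]; color 3: [3, 4, 10, 11, 18].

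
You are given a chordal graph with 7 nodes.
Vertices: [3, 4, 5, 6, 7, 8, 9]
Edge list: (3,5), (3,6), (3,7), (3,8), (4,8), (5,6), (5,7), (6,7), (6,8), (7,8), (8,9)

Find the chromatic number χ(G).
Clique number ω(G) = 4 (lower bound: χ ≥ ω).
The clique on [3, 6, 7, 8] has size 4, forcing χ ≥ 4, and the coloring below uses 4 colors, so χ(G) = 4.
A valid 4-coloring: color 1: [5, 8]; color 2: [3, 4, 9]; color 3: [6]; color 4: [7].

χ(G) = 4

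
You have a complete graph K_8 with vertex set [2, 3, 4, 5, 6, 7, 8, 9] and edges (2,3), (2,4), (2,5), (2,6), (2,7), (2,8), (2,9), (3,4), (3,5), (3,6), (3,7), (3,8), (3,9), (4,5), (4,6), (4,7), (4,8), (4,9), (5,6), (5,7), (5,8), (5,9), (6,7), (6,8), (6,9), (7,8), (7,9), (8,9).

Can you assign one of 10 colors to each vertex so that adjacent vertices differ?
A valid 10-coloring: color 1: [7]; color 2: [2]; color 3: [9]; color 4: [8]; color 5: [5]; color 6: [6]; color 7: [4]; color 8: [3].
(χ(G) = 8 ≤ 10.)

Yes, G is 10-colorable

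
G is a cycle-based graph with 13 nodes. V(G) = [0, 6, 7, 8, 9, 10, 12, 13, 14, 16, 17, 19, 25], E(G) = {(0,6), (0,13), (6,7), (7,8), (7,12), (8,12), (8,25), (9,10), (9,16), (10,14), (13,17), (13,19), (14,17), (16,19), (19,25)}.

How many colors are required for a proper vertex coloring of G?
Clique number ω(G) = 3 (lower bound: χ ≥ ω).
The clique on [7, 8, 12] has size 3, forcing χ ≥ 3, and the coloring below uses 3 colors, so χ(G) = 3.
A valid 3-coloring: color 1: [7, 9, 13, 14, 25]; color 2: [6, 8, 10, 17, 19]; color 3: [0, 12, 16].

χ(G) = 3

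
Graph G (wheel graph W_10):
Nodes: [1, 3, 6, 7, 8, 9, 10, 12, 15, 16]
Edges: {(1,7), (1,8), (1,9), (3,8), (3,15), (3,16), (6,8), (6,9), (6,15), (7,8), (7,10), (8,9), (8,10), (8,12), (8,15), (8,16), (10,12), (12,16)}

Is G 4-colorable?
Yes, G is 4-colorable

A valid 4-coloring: color 1: [8]; color 2: [3, 7, 9, 12]; color 3: [1, 10, 15, 16]; color 4: [6].
(χ(G) = 4 ≤ 4.)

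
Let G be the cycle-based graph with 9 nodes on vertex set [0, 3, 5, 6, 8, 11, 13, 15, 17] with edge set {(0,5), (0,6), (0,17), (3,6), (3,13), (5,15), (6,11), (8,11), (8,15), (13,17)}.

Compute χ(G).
χ(G) = 3

Clique number ω(G) = 2 (lower bound: χ ≥ ω).
Odd cycle [13, 17, 0, 6, 3] needs 3 colors (χ ≥ 3).
The coloring below uses 3 colors, so χ(G) = 3.
A valid 3-coloring: color 1: [5, 6, 8, 13]; color 2: [0, 3, 11, 15]; color 3: [17].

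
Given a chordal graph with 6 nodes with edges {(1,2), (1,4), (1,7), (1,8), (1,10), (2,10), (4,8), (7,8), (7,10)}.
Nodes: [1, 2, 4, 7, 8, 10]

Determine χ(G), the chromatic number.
Clique number ω(G) = 3 (lower bound: χ ≥ ω).
The clique on [1, 2, 10] has size 3, forcing χ ≥ 3, and the coloring below uses 3 colors, so χ(G) = 3.
A valid 3-coloring: color 1: [1]; color 2: [8, 10]; color 3: [2, 4, 7].

χ(G) = 3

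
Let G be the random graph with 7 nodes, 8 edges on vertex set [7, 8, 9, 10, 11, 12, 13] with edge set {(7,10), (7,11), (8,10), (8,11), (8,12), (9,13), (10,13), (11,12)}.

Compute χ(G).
Clique number ω(G) = 3 (lower bound: χ ≥ ω).
The clique on [8, 11, 12] has size 3, forcing χ ≥ 3, and the coloring below uses 3 colors, so χ(G) = 3.
A valid 3-coloring: color 1: [7, 8, 13]; color 2: [9, 10, 11]; color 3: [12].

χ(G) = 3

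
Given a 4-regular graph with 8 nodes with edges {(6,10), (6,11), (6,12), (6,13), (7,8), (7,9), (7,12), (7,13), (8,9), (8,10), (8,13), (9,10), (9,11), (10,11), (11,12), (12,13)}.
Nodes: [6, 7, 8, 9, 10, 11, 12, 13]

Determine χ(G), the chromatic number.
χ(G) = 4

Clique number ω(G) = 3 (lower bound: χ ≥ ω).
Suppose a proper 3-coloring c exists. The clique [6, 10, 11] takes 3 distinct colors; by symmetry let c(6) = 1, c(10) = 2, c(11) = 3.
- Vertex 9: neighbors [10, 11] already have colors [2, 3] ⇒ c(9) = 1.
- Vertex 8: neighbors [9, 10] already have colors [1, 2] ⇒ c(8) = 3.
- Vertex 7: neighbors [9, 8] already have colors [1, 3] ⇒ c(7) = 2.
- Vertex 12: neighbors [6, 7, 11] already have colors [1, 2, 3] — all 3 colors blocked. Contradiction.
The forced assignments end in a contradiction, so G has no proper 3-coloring (χ ≥ 4).
The coloring below uses 4 colors, so χ(G) = 4.
A valid 4-coloring: color 1: [9, 13]; color 2: [6, 7]; color 3: [10, 12]; color 4: [8, 11].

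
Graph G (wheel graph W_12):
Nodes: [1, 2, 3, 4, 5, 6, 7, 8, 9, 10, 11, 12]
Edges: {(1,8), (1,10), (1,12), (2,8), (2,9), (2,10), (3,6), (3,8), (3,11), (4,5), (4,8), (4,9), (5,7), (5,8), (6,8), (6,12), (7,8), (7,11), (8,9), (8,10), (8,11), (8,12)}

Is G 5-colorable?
A valid 5-coloring: color 1: [8]; color 2: [3, 4, 7, 10, 12]; color 3: [1, 2, 5, 6, 11]; color 4: [9].
(χ(G) = 4 ≤ 5.)

Yes, G is 5-colorable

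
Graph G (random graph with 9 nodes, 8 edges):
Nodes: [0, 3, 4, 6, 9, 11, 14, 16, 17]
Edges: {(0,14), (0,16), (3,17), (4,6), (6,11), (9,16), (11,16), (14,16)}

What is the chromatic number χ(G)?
Clique number ω(G) = 3 (lower bound: χ ≥ ω).
The clique on [0, 14, 16] has size 3, forcing χ ≥ 3, and the coloring below uses 3 colors, so χ(G) = 3.
A valid 3-coloring: color 1: [3, 6, 16]; color 2: [4, 9, 11, 14, 17]; color 3: [0].

χ(G) = 3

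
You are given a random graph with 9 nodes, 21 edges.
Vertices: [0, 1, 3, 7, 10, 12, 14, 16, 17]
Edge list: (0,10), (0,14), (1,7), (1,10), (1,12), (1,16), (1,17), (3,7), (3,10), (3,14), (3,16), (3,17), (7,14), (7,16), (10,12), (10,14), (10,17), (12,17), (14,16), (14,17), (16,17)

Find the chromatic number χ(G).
Clique number ω(G) = 4 (lower bound: χ ≥ ω).
The clique on [3, 14, 16, 17] has size 4, forcing χ ≥ 4, and the coloring below uses 4 colors, so χ(G) = 4.
A valid 4-coloring: color 1: [0, 7, 17]; color 2: [10, 16]; color 3: [12, 14]; color 4: [1, 3].

χ(G) = 4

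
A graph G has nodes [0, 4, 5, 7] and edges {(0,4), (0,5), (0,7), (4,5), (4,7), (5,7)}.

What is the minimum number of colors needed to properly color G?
χ(G) = 4

Clique number ω(G) = 4 (lower bound: χ ≥ ω).
The clique on [0, 4, 5, 7] has size 4, forcing χ ≥ 4, and the coloring below uses 4 colors, so χ(G) = 4.
A valid 4-coloring: color 1: [4]; color 2: [0]; color 3: [7]; color 4: [5].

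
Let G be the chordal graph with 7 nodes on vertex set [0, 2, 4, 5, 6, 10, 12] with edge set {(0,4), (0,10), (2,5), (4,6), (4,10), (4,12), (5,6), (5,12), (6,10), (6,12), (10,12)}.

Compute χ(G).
χ(G) = 4

Clique number ω(G) = 4 (lower bound: χ ≥ ω).
The clique on [4, 6, 10, 12] has size 4, forcing χ ≥ 4, and the coloring below uses 4 colors, so χ(G) = 4.
A valid 4-coloring: color 1: [0, 2, 6]; color 2: [4, 5]; color 3: [10]; color 4: [12].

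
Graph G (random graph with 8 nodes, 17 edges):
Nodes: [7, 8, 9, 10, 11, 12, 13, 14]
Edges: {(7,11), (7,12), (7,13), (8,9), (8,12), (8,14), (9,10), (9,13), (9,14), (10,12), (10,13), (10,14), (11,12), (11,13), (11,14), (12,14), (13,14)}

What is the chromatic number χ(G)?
χ(G) = 4

Clique number ω(G) = 4 (lower bound: χ ≥ ω).
The clique on [9, 10, 13, 14] has size 4, forcing χ ≥ 4, and the coloring below uses 4 colors, so χ(G) = 4.
A valid 4-coloring: color 1: [7, 14]; color 2: [12, 13]; color 3: [8, 10, 11]; color 4: [9].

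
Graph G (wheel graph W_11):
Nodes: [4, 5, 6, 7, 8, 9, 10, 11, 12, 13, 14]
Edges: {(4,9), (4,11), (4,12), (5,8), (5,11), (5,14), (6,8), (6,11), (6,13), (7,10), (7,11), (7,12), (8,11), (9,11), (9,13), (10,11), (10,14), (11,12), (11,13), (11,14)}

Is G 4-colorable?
Yes, G is 4-colorable

A valid 4-coloring: color 1: [11]; color 2: [5, 6, 9, 10, 12]; color 3: [4, 7, 8, 13, 14].
(χ(G) = 3 ≤ 4.)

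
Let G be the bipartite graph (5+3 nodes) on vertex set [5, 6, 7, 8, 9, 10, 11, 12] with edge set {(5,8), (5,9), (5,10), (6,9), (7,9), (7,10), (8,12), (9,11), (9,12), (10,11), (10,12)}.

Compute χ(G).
χ(G) = 2

Clique number ω(G) = 2 (lower bound: χ ≥ ω).
The graph is bipartite (no odd cycle), so 2 colors suffice: χ(G) = 2.
A valid 2-coloring: color 1: [8, 9, 10]; color 2: [5, 6, 7, 11, 12].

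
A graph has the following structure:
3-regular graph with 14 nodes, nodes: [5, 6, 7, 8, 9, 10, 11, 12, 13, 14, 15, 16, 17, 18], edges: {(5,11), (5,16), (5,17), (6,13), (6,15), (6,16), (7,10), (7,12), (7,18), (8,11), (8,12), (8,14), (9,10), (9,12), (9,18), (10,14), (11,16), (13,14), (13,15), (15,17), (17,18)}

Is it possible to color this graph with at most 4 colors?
A valid 4-coloring: color 1: [10, 11, 12, 13, 17]; color 2: [5, 6, 7, 8, 9]; color 3: [14, 15, 16, 18].
(χ(G) = 3 ≤ 4.)

Yes, G is 4-colorable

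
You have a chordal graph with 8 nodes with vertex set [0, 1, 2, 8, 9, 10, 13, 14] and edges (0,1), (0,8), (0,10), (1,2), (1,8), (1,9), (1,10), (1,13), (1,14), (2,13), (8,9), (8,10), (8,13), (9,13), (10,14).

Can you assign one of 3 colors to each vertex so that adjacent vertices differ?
No, G is not 3-colorable

The clique on vertices [0, 1, 8, 10] has size 4 > 3, so it alone needs 4 colors.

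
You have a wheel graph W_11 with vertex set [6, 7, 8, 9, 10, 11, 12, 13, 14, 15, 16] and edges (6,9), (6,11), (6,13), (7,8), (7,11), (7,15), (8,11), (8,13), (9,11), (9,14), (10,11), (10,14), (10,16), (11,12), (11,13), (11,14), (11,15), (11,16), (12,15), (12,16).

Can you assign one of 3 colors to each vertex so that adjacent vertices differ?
A valid 3-coloring: color 1: [11]; color 2: [7, 9, 10, 12, 13]; color 3: [6, 8, 14, 15, 16].
(χ(G) = 3 ≤ 3.)

Yes, G is 3-colorable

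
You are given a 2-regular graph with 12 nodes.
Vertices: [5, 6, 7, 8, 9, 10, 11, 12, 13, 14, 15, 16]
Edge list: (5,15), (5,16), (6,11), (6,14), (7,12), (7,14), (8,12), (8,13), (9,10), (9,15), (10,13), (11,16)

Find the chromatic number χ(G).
χ(G) = 2

Clique number ω(G) = 2 (lower bound: χ ≥ ω).
The graph is bipartite (no odd cycle), so 2 colors suffice: χ(G) = 2.
A valid 2-coloring: color 1: [5, 9, 11, 12, 13, 14]; color 2: [6, 7, 8, 10, 15, 16].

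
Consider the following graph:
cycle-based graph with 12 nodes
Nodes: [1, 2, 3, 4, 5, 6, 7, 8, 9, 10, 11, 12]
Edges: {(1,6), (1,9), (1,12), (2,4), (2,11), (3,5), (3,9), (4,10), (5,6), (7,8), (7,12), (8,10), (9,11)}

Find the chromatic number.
Clique number ω(G) = 2 (lower bound: χ ≥ ω).
Odd cycle [6, 5, 3, 9, 1] needs 3 colors (χ ≥ 3).
The coloring below uses 3 colors, so χ(G) = 3.
A valid 3-coloring: color 1: [1, 5, 7, 10, 11]; color 2: [4, 6, 8, 9, 12]; color 3: [2, 3].

χ(G) = 3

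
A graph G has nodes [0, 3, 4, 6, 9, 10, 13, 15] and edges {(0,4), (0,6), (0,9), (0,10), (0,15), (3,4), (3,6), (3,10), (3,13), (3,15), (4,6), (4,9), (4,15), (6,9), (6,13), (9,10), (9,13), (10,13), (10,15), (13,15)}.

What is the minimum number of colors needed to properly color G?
χ(G) = 4

Clique number ω(G) = 4 (lower bound: χ ≥ ω).
The clique on [0, 4, 6, 9] has size 4, forcing χ ≥ 4, and the coloring below uses 4 colors, so χ(G) = 4.
A valid 4-coloring: color 1: [6, 15]; color 2: [0, 13]; color 3: [4, 10]; color 4: [3, 9].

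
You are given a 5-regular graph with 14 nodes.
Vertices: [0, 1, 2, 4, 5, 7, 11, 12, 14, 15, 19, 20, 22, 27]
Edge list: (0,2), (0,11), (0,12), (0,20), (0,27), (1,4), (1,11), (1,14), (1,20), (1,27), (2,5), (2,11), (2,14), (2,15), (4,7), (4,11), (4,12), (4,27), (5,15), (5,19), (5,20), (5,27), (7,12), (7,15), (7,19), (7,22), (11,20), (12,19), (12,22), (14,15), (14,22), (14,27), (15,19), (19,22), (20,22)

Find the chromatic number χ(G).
χ(G) = 4

Clique number ω(G) = 4 (lower bound: χ ≥ ω).
The clique on [7, 12, 19, 22] has size 4, forcing χ ≥ 4, and the coloring below uses 4 colors, so χ(G) = 4.
A valid 4-coloring: color 1: [0, 5, 7, 14]; color 2: [2, 4, 19, 20]; color 3: [11, 12, 15, 27]; color 4: [1, 22].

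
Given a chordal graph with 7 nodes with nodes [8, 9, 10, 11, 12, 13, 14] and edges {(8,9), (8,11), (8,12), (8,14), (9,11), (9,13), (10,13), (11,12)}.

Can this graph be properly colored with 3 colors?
A valid 3-coloring: color 1: [8, 13]; color 2: [10, 11, 14]; color 3: [9, 12].
(χ(G) = 3 ≤ 3.)

Yes, G is 3-colorable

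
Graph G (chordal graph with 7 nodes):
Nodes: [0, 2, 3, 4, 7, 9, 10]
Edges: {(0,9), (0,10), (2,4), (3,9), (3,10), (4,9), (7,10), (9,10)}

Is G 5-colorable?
Yes, G is 5-colorable

A valid 5-coloring: color 1: [2, 7, 9]; color 2: [4, 10]; color 3: [0, 3].
(χ(G) = 3 ≤ 5.)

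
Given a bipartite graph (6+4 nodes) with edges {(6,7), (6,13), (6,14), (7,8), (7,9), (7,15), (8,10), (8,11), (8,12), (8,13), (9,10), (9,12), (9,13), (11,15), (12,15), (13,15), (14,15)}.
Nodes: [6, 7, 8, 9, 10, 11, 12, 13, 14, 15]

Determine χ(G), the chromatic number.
Clique number ω(G) = 2 (lower bound: χ ≥ ω).
The graph is bipartite (no odd cycle), so 2 colors suffice: χ(G) = 2.
A valid 2-coloring: color 1: [6, 8, 9, 15]; color 2: [7, 10, 11, 12, 13, 14].

χ(G) = 2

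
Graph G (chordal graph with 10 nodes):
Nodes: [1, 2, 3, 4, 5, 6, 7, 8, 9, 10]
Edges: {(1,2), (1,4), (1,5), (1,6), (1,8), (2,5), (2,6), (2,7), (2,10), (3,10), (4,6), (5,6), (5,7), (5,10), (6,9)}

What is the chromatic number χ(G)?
χ(G) = 4

Clique number ω(G) = 4 (lower bound: χ ≥ ω).
The clique on [1, 2, 5, 6] has size 4, forcing χ ≥ 4, and the coloring below uses 4 colors, so χ(G) = 4.
A valid 4-coloring: color 1: [2, 3, 4, 8, 9]; color 2: [1, 7, 10]; color 3: [5]; color 4: [6].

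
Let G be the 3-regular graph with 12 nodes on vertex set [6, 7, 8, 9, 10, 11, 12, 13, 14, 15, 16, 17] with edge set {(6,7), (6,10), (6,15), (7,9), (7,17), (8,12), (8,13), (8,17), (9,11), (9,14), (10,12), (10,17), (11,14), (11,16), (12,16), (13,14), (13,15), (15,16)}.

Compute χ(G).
χ(G) = 3

Clique number ω(G) = 3 (lower bound: χ ≥ ω).
The clique on [9, 11, 14] has size 3, forcing χ ≥ 3, and the coloring below uses 3 colors, so χ(G) = 3.
A valid 3-coloring: color 1: [7, 8, 10, 14, 16]; color 2: [6, 9, 12, 13, 17]; color 3: [11, 15].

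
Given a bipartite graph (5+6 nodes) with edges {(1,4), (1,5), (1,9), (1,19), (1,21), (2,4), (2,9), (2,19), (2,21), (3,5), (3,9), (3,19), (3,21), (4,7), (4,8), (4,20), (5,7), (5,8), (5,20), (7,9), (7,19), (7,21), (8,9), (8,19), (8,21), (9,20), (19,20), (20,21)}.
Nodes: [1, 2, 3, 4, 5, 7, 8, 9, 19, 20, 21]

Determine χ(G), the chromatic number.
χ(G) = 2

Clique number ω(G) = 2 (lower bound: χ ≥ ω).
The graph is bipartite (no odd cycle), so 2 colors suffice: χ(G) = 2.
A valid 2-coloring: color 1: [4, 5, 9, 19, 21]; color 2: [1, 2, 3, 7, 8, 20].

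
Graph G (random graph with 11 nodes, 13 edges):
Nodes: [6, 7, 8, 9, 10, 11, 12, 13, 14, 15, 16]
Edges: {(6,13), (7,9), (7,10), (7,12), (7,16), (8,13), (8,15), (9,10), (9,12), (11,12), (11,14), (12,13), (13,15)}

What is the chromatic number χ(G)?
χ(G) = 3

Clique number ω(G) = 3 (lower bound: χ ≥ ω).
The clique on [7, 9, 10] has size 3, forcing χ ≥ 3, and the coloring below uses 3 colors, so χ(G) = 3.
A valid 3-coloring: color 1: [6, 10, 12, 14, 15, 16]; color 2: [7, 11, 13]; color 3: [8, 9].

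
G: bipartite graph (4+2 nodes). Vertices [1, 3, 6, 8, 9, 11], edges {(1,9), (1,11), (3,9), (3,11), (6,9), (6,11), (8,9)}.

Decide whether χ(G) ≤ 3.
A valid 3-coloring: color 1: [9, 11]; color 2: [1, 3, 6, 8].
(χ(G) = 2 ≤ 3.)

Yes, G is 3-colorable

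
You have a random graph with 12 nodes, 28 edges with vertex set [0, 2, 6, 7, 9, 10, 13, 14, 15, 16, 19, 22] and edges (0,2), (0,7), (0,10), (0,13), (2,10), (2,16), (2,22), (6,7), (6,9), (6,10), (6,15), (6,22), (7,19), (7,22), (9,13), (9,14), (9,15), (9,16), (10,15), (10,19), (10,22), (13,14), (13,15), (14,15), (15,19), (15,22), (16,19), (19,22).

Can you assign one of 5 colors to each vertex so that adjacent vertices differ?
Yes, G is 5-colorable

A valid 5-coloring: color 1: [2, 7, 15]; color 2: [9, 10]; color 3: [0, 14, 16, 22]; color 4: [6, 13, 19].
(χ(G) = 4 ≤ 5.)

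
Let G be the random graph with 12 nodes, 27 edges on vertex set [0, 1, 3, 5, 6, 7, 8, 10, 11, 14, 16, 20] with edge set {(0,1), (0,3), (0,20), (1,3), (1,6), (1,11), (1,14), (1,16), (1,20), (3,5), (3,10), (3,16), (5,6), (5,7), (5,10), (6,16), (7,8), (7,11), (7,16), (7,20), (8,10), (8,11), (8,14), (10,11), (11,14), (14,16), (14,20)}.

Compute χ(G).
Clique number ω(G) = 3 (lower bound: χ ≥ ω).
Odd cycle [3, 0, 20, 14, 16] needs 3 colors (χ ≥ 3).
Vertex 1 is adjacent to every vertex of [0, 3, 14, 16, 20], which already need 3 colors among themselves, so 1 needs a new color (χ ≥ 4).
The coloring below uses 4 colors, so χ(G) = 4.
A valid 4-coloring: color 1: [1, 7, 10]; color 2: [5, 11, 16, 20]; color 3: [3, 6, 14]; color 4: [0, 8].

χ(G) = 4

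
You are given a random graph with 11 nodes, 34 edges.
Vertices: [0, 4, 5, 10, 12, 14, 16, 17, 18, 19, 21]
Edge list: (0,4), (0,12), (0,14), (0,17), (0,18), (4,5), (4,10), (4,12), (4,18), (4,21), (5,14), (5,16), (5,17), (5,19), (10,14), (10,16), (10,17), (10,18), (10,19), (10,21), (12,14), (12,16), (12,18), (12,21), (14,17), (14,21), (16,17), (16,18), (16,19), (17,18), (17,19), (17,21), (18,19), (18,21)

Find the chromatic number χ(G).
χ(G) = 5

Clique number ω(G) = 5 (lower bound: χ ≥ ω).
The clique on [10, 16, 17, 18, 19] has size 5, forcing χ ≥ 5, and the coloring below uses 5 colors, so χ(G) = 5.
A valid 5-coloring: color 1: [14, 18]; color 2: [4, 17]; color 3: [5, 10, 12]; color 4: [0, 16, 21]; color 5: [19].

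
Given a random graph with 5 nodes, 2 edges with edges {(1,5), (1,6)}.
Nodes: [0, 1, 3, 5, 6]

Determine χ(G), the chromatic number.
Clique number ω(G) = 2 (lower bound: χ ≥ ω).
The graph is bipartite (no odd cycle), so 2 colors suffice: χ(G) = 2.
A valid 2-coloring: color 1: [0, 1, 3]; color 2: [5, 6].

χ(G) = 2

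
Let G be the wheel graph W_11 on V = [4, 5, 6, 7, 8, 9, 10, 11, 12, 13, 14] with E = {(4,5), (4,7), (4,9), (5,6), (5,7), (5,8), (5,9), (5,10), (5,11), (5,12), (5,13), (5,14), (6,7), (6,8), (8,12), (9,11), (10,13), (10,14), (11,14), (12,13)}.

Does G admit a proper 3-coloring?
Yes, G is 3-colorable

A valid 3-coloring: color 1: [5]; color 2: [4, 6, 10, 11, 12]; color 3: [7, 8, 9, 13, 14].
(χ(G) = 3 ≤ 3.)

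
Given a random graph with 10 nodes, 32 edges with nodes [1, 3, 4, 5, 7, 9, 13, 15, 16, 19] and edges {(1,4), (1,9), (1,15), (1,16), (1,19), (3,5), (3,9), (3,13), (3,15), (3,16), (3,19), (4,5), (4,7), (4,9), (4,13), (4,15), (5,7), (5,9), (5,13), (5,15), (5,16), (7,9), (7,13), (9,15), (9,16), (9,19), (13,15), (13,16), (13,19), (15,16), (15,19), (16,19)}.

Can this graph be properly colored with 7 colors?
A valid 7-coloring: color 1: [9, 13]; color 2: [7, 15]; color 3: [4, 16]; color 4: [5, 19]; color 5: [1, 3].
(χ(G) = 5 ≤ 7.)

Yes, G is 7-colorable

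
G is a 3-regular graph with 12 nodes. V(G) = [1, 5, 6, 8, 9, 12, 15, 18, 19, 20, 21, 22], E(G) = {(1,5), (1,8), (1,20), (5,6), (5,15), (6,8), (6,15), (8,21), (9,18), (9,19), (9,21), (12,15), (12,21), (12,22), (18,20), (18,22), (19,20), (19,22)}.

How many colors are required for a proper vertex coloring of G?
χ(G) = 3

Clique number ω(G) = 3 (lower bound: χ ≥ ω).
The clique on [5, 6, 15] has size 3, forcing χ ≥ 3, and the coloring below uses 3 colors, so χ(G) = 3.
A valid 3-coloring: color 1: [5, 8, 9, 20, 22]; color 2: [1, 15, 18, 19, 21]; color 3: [6, 12].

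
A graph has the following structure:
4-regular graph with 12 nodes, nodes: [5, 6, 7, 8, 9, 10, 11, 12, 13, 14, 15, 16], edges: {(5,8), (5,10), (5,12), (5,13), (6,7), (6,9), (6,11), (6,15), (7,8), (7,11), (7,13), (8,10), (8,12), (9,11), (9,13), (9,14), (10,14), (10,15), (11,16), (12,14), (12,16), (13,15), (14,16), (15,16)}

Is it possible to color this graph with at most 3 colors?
Yes, G is 3-colorable

A valid 3-coloring: color 1: [5, 7, 9, 16]; color 2: [6, 10, 12, 13]; color 3: [8, 11, 14, 15].
(χ(G) = 3 ≤ 3.)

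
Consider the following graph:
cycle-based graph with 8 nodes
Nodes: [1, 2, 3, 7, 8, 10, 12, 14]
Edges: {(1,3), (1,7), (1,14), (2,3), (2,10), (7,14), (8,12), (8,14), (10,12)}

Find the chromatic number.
Clique number ω(G) = 3 (lower bound: χ ≥ ω).
The clique on [1, 7, 14] has size 3, forcing χ ≥ 3, and the coloring below uses 3 colors, so χ(G) = 3.
A valid 3-coloring: color 1: [2, 12, 14]; color 2: [1, 8, 10]; color 3: [3, 7].

χ(G) = 3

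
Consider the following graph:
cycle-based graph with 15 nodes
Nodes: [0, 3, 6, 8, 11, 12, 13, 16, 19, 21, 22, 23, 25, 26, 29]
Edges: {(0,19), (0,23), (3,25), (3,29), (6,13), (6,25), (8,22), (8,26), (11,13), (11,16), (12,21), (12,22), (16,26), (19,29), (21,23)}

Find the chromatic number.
χ(G) = 3

Clique number ω(G) = 2 (lower bound: χ ≥ ω).
Odd cycle [25, 6, 13, 11, 16, 26, 8, 22, 12, 21, 23, 0, 19, 29, 3] needs 3 colors (χ ≥ 3).
The coloring below uses 3 colors, so χ(G) = 3.
A valid 3-coloring: color 1: [8, 12, 13, 16, 23, 25, 29]; color 2: [0, 3, 6, 11, 21, 22, 26]; color 3: [19].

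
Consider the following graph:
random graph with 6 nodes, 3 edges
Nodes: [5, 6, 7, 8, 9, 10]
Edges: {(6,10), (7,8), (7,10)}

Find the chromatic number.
Clique number ω(G) = 2 (lower bound: χ ≥ ω).
The graph is bipartite (no odd cycle), so 2 colors suffice: χ(G) = 2.
A valid 2-coloring: color 1: [5, 8, 9, 10]; color 2: [6, 7].

χ(G) = 2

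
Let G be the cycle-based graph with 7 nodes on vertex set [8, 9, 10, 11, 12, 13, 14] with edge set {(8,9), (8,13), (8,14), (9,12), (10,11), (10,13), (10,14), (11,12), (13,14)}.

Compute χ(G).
Clique number ω(G) = 3 (lower bound: χ ≥ ω).
The clique on [8, 13, 14] has size 3, forcing χ ≥ 3, and the coloring below uses 3 colors, so χ(G) = 3.
A valid 3-coloring: color 1: [8, 10, 12]; color 2: [9, 11, 13]; color 3: [14].

χ(G) = 3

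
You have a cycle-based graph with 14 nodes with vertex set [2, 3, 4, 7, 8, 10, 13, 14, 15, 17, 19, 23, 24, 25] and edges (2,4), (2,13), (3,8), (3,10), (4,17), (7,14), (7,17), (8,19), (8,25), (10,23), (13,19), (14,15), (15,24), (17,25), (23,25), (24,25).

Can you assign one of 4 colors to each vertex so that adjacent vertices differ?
Yes, G is 4-colorable

A valid 4-coloring: color 1: [3, 4, 7, 13, 15, 25]; color 2: [2, 8, 10, 14, 17, 24]; color 3: [19, 23].
(χ(G) = 3 ≤ 4.)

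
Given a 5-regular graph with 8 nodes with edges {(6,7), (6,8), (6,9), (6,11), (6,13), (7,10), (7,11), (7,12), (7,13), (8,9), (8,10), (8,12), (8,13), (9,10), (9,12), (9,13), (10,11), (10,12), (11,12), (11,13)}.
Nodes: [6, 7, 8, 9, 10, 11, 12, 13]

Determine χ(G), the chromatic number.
Clique number ω(G) = 4 (lower bound: χ ≥ ω).
The clique on [8, 9, 10, 12] has size 4, forcing χ ≥ 4, and the coloring below uses 4 colors, so χ(G) = 4.
A valid 4-coloring: color 1: [7, 8]; color 2: [9, 11]; color 3: [12, 13]; color 4: [6, 10].

χ(G) = 4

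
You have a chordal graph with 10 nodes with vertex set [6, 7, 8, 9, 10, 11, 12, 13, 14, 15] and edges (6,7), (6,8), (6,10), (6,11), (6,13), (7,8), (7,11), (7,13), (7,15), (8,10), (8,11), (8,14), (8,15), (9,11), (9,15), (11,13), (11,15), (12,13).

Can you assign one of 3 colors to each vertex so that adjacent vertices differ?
No, G is not 3-colorable

The clique on vertices [7, 8, 11, 15] has size 4 > 3, so it alone needs 4 colors.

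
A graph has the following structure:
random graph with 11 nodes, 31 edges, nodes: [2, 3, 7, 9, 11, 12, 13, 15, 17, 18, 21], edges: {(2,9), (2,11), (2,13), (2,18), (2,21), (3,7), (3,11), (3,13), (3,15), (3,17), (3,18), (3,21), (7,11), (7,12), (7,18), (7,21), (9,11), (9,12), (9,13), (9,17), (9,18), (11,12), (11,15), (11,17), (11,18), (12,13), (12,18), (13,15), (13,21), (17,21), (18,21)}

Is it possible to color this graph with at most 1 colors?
The clique on vertices [3, 7, 18, 21] has size 4 > 1, so it alone needs 4 colors.

No, G is not 1-colorable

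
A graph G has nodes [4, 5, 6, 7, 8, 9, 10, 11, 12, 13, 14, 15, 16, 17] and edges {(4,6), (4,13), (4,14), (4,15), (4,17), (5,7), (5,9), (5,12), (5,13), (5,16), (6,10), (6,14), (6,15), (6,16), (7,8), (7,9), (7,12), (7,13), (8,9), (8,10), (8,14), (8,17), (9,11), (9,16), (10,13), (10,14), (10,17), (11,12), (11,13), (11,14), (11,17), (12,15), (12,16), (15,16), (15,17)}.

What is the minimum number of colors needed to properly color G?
χ(G) = 4

Clique number ω(G) = 3 (lower bound: χ ≥ ω).
Suppose a proper 3-coloring c exists. The clique [4, 6, 14] takes 3 distinct colors; by symmetry let c(4) = 1, c(6) = 2, c(14) = 3.
- Vertex 10: neighbors [6, 14] already have colors [2, 3] ⇒ c(10) = 1.
- Vertex 8: neighbors [10, 14] already have colors [1, 3] ⇒ c(8) = 2.
- Vertex 15: neighbors [4, 6] already have colors [1, 2] ⇒ c(15) = 3.
- Vertex 17: neighbors [4, 8, 15] already have colors [1, 2, 3] — all 3 colors blocked. Contradiction.
The forced assignments end in a contradiction, so G has no proper 3-coloring (χ ≥ 4).
The coloring below uses 4 colors, so χ(G) = 4.
A valid 4-coloring: color 1: [4, 7, 10, 11, 16]; color 2: [9, 12, 13, 14, 17]; color 3: [5, 8, 15]; color 4: [6].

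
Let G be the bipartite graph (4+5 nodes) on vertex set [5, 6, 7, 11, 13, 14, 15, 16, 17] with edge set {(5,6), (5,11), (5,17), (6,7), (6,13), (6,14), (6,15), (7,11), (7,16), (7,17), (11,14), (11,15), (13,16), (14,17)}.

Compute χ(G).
χ(G) = 2

Clique number ω(G) = 2 (lower bound: χ ≥ ω).
The graph is bipartite (no odd cycle), so 2 colors suffice: χ(G) = 2.
A valid 2-coloring: color 1: [6, 11, 16, 17]; color 2: [5, 7, 13, 14, 15].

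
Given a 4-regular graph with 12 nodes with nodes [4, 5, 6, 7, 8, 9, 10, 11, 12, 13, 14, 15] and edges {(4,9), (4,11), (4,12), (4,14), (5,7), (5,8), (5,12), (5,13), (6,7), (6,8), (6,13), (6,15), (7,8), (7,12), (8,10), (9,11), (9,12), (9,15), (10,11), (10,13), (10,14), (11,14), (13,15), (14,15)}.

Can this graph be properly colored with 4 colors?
Yes, G is 4-colorable

A valid 4-coloring: color 1: [5, 6, 9, 14]; color 2: [4, 7, 10, 15]; color 3: [8, 11, 12, 13].
(χ(G) = 3 ≤ 4.)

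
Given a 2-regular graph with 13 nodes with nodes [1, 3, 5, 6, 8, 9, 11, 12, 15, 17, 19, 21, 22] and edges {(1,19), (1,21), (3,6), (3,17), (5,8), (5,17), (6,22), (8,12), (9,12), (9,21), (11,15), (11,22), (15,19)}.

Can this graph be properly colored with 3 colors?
A valid 3-coloring: color 1: [3, 5, 11, 12, 19, 21]; color 2: [1, 8, 9, 15, 17, 22]; color 3: [6].
(χ(G) = 3 ≤ 3.)

Yes, G is 3-colorable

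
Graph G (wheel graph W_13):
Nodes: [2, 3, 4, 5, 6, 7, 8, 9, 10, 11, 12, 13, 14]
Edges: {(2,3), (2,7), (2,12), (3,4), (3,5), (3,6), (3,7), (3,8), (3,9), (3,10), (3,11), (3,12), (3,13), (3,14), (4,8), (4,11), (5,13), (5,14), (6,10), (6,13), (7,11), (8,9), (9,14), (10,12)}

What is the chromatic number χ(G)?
Clique number ω(G) = 3 (lower bound: χ ≥ ω).
The clique on [2, 3, 12] has size 3, forcing χ ≥ 3, and the coloring below uses 3 colors, so χ(G) = 3.
A valid 3-coloring: color 1: [3]; color 2: [2, 8, 10, 11, 13, 14]; color 3: [4, 5, 6, 7, 9, 12].

χ(G) = 3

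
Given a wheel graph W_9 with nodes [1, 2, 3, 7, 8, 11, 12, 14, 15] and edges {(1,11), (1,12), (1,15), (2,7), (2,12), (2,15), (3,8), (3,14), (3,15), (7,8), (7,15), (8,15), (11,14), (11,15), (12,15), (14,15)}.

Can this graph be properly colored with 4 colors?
Yes, G is 4-colorable

A valid 4-coloring: color 1: [15]; color 2: [3, 7, 11, 12]; color 3: [1, 2, 8, 14].
(χ(G) = 3 ≤ 4.)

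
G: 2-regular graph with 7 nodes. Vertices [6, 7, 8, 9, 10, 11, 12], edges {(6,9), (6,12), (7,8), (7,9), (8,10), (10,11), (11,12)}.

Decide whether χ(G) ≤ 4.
Yes, G is 4-colorable

A valid 4-coloring: color 1: [9, 10, 12]; color 2: [6, 7, 11]; color 3: [8].
(χ(G) = 3 ≤ 4.)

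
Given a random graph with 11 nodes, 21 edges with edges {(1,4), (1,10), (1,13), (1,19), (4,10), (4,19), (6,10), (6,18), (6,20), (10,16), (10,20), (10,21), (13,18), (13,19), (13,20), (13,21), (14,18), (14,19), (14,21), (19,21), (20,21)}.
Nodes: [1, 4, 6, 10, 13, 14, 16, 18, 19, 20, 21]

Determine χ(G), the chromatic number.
χ(G) = 4

Clique number ω(G) = 3 (lower bound: χ ≥ ω).
Suppose a proper 3-coloring c exists. The clique [1, 4, 10] takes 3 distinct colors; by symmetry let c(1) = 1, c(4) = 2, c(10) = 3.
- Vertex 19: neighbors [1, 4] already have colors [1, 2] ⇒ c(19) = 3.
- Vertex 13: neighbors [1, 19] already have colors [1, 3] ⇒ c(13) = 2.
- Vertex 20: neighbors [13, 10] already have colors [2, 3] ⇒ c(20) = 1.
- Vertex 21: neighbors [20, 13, 10] already have colors [1, 2, 3] — all 3 colors blocked. Contradiction.
The forced assignments end in a contradiction, so G has no proper 3-coloring (χ ≥ 4).
The coloring below uses 4 colors, so χ(G) = 4.
A valid 4-coloring: color 1: [10, 13, 14]; color 2: [1, 6, 16, 21]; color 3: [18, 19, 20]; color 4: [4].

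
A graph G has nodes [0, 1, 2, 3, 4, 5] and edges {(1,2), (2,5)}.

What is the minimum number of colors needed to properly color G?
χ(G) = 2

Clique number ω(G) = 2 (lower bound: χ ≥ ω).
The graph is bipartite (no odd cycle), so 2 colors suffice: χ(G) = 2.
A valid 2-coloring: color 1: [0, 2, 3, 4]; color 2: [1, 5].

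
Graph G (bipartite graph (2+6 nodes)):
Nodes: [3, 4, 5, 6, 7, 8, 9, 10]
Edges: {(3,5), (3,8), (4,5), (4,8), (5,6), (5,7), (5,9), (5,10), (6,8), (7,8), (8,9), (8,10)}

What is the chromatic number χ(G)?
χ(G) = 2

Clique number ω(G) = 2 (lower bound: χ ≥ ω).
The graph is bipartite (no odd cycle), so 2 colors suffice: χ(G) = 2.
A valid 2-coloring: color 1: [5, 8]; color 2: [3, 4, 6, 7, 9, 10].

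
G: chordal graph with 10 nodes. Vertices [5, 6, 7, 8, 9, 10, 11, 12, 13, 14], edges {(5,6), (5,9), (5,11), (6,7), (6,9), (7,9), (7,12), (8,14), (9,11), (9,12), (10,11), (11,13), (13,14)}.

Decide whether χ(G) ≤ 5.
A valid 5-coloring: color 1: [8, 9, 10, 13]; color 2: [6, 11, 12, 14]; color 3: [5, 7].
(χ(G) = 3 ≤ 5.)

Yes, G is 5-colorable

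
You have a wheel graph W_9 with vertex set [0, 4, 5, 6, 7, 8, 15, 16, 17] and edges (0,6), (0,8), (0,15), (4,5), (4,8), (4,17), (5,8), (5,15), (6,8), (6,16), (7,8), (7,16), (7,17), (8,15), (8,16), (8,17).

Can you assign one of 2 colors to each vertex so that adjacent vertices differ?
The clique on vertices [0, 6, 8] has size 3 > 2, so it alone needs 3 colors.

No, G is not 2-colorable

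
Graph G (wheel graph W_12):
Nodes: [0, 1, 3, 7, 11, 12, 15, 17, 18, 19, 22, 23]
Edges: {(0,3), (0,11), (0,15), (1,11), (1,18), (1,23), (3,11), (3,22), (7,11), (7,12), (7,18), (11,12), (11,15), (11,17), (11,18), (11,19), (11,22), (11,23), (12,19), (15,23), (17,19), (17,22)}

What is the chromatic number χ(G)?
χ(G) = 4

Clique number ω(G) = 3 (lower bound: χ ≥ ω).
Odd cycle [7, 18, 1, 23, 15, 0, 3, 22, 17, 19, 12] needs 3 colors (χ ≥ 3).
Vertex 11 is adjacent to every vertex of [0, 1, 3, 7, 12, 15, 17, 18, 19, 22, 23], which already need 3 colors among themselves, so 11 needs a new color (χ ≥ 4).
The coloring below uses 4 colors, so χ(G) = 4.
A valid 4-coloring: color 1: [11]; color 2: [1, 3, 7, 15, 19]; color 3: [0, 12, 18, 22, 23]; color 4: [17].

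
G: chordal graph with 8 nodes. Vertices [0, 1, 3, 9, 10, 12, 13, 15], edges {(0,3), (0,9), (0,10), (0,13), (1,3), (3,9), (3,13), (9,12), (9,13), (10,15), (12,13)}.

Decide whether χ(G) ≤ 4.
A valid 4-coloring: color 1: [1, 9, 10]; color 2: [3, 12, 15]; color 3: [0]; color 4: [13].
(χ(G) = 4 ≤ 4.)

Yes, G is 4-colorable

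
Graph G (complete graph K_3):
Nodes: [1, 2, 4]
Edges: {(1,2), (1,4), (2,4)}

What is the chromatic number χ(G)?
χ(G) = 3

Clique number ω(G) = 3 (lower bound: χ ≥ ω).
The clique on [1, 2, 4] has size 3, forcing χ ≥ 3, and the coloring below uses 3 colors, so χ(G) = 3.
A valid 3-coloring: color 1: [2]; color 2: [1]; color 3: [4].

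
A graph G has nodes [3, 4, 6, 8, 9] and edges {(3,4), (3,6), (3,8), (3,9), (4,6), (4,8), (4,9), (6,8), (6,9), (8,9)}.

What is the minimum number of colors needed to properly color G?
χ(G) = 5

Clique number ω(G) = 5 (lower bound: χ ≥ ω).
The clique on [3, 4, 6, 8, 9] has size 5, forcing χ ≥ 5, and the coloring below uses 5 colors, so χ(G) = 5.
A valid 5-coloring: color 1: [9]; color 2: [8]; color 3: [4]; color 4: [3]; color 5: [6].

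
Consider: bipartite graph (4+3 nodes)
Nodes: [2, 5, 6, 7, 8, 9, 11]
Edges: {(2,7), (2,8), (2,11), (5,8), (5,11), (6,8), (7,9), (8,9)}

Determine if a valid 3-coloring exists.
Yes, G is 3-colorable

A valid 3-coloring: color 1: [7, 8, 11]; color 2: [2, 5, 6, 9].
(χ(G) = 2 ≤ 3.)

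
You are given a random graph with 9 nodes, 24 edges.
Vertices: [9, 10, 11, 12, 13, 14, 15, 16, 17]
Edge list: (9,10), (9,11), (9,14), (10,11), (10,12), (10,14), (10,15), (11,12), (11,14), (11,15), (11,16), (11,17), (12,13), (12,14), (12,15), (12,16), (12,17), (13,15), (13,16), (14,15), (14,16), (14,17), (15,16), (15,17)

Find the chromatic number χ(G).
χ(G) = 5

Clique number ω(G) = 5 (lower bound: χ ≥ ω).
The clique on [11, 12, 14, 15, 16] has size 5, forcing χ ≥ 5, and the coloring below uses 5 colors, so χ(G) = 5.
A valid 5-coloring: color 1: [11, 13]; color 2: [9, 15]; color 3: [12]; color 4: [14]; color 5: [10, 16, 17].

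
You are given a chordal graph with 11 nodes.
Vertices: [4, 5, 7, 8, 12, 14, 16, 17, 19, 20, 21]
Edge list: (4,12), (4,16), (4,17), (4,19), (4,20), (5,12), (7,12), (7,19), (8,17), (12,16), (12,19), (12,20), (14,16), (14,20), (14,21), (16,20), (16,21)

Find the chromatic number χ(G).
χ(G) = 4

Clique number ω(G) = 4 (lower bound: χ ≥ ω).
The clique on [4, 12, 16, 20] has size 4, forcing χ ≥ 4, and the coloring below uses 4 colors, so χ(G) = 4.
A valid 4-coloring: color 1: [12, 14, 17]; color 2: [4, 5, 7, 8, 21]; color 3: [16, 19]; color 4: [20].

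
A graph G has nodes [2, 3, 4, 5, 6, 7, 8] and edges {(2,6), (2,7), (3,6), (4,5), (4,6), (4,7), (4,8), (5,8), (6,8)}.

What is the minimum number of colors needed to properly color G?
χ(G) = 3

Clique number ω(G) = 3 (lower bound: χ ≥ ω).
The clique on [4, 5, 8] has size 3, forcing χ ≥ 3, and the coloring below uses 3 colors, so χ(G) = 3.
A valid 3-coloring: color 1: [2, 3, 4]; color 2: [5, 6, 7]; color 3: [8].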